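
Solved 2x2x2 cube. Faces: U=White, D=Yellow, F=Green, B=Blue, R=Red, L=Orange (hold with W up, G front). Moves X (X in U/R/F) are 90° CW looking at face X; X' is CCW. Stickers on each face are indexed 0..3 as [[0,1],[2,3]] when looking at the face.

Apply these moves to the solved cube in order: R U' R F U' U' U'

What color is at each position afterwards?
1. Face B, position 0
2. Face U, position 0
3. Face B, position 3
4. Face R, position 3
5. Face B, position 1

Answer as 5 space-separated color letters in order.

After move 1 (R): R=RRRR U=WGWG F=GYGY D=YBYB B=WBWB
After move 2 (U'): U=GGWW F=OOGY R=GYRR B=RRWB L=WBOO
After move 3 (R): R=RGRY U=GOWY F=OBGB D=YWYR B=WRGB
After move 4 (F): F=GOBB U=GOOB R=WGYY D=RRYR L=WYOW
After move 5 (U'): U=OBGO F=WYBB R=GOYY B=WGGB L=WROW
After move 6 (U'): U=BOOG F=WRBB R=WYYY B=GOGB L=WGOW
After move 7 (U'): U=OGBO F=WGBB R=WRYY B=WYGB L=GOOW
Query 1: B[0] = W
Query 2: U[0] = O
Query 3: B[3] = B
Query 4: R[3] = Y
Query 5: B[1] = Y

Answer: W O B Y Y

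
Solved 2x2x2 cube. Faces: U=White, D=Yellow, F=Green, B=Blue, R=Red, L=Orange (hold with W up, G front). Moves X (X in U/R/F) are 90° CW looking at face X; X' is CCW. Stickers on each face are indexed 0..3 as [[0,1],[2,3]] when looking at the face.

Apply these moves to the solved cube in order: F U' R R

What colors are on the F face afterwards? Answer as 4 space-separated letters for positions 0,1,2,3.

Answer: O B G W

Derivation:
After move 1 (F): F=GGGG U=WWOO R=WRWR D=RRYY L=OYOY
After move 2 (U'): U=WOWO F=OYGG R=GGWR B=WRBB L=BBOY
After move 3 (R): R=WGRG U=WYWG F=ORGY D=RBYW B=OROB
After move 4 (R): R=RWGG U=WRWY F=OBGW D=ROYO B=GRYB
Query: F face = OBGW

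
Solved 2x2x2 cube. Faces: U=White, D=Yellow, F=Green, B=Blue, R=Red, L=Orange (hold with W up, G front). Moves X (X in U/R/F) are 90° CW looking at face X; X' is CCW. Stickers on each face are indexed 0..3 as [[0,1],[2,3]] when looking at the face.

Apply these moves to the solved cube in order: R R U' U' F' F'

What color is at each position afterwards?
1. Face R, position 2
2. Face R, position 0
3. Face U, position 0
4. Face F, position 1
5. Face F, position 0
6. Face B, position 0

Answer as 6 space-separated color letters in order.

After move 1 (R): R=RRRR U=WGWG F=GYGY D=YBYB B=WBWB
After move 2 (R): R=RRRR U=WYWY F=GBGB D=YWYW B=GBGB
After move 3 (U'): U=YYWW F=OOGB R=GBRR B=RRGB L=GBOO
After move 4 (U'): U=YWYW F=GBGB R=OORR B=GBGB L=RROO
After move 5 (F'): F=BBGG U=YWOR R=WOYR D=ROYW L=RWOY
After move 6 (F'): F=BGBG U=YWWY R=OORR D=WYYW L=RROO
Query 1: R[2] = R
Query 2: R[0] = O
Query 3: U[0] = Y
Query 4: F[1] = G
Query 5: F[0] = B
Query 6: B[0] = G

Answer: R O Y G B G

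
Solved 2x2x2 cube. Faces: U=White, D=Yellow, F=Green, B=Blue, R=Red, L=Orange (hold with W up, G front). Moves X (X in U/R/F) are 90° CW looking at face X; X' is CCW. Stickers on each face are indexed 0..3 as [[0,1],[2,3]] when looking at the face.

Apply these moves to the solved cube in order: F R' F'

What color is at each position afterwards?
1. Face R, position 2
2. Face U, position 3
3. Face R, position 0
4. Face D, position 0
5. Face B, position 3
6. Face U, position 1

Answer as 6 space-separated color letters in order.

After move 1 (F): F=GGGG U=WWOO R=WRWR D=RRYY L=OYOY
After move 2 (R'): R=RRWW U=WBOB F=GWGO D=RGYG B=YBRB
After move 3 (F'): F=WOGG U=WBRW R=GRRW D=YYYG L=OBOO
Query 1: R[2] = R
Query 2: U[3] = W
Query 3: R[0] = G
Query 4: D[0] = Y
Query 5: B[3] = B
Query 6: U[1] = B

Answer: R W G Y B B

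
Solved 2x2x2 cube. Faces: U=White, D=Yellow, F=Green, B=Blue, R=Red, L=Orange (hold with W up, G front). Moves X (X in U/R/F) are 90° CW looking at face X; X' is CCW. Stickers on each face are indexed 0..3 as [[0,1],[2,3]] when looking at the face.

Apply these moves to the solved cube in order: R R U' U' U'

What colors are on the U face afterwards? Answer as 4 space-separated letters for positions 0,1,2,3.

After move 1 (R): R=RRRR U=WGWG F=GYGY D=YBYB B=WBWB
After move 2 (R): R=RRRR U=WYWY F=GBGB D=YWYW B=GBGB
After move 3 (U'): U=YYWW F=OOGB R=GBRR B=RRGB L=GBOO
After move 4 (U'): U=YWYW F=GBGB R=OORR B=GBGB L=RROO
After move 5 (U'): U=WWYY F=RRGB R=GBRR B=OOGB L=GBOO
Query: U face = WWYY

Answer: W W Y Y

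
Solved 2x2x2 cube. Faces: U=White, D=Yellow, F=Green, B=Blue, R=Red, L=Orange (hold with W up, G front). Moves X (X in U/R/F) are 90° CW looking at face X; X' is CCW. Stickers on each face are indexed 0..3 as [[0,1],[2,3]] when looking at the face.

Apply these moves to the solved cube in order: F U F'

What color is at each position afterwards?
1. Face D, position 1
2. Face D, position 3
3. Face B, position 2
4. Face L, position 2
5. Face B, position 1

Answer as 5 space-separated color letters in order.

After move 1 (F): F=GGGG U=WWOO R=WRWR D=RRYY L=OYOY
After move 2 (U): U=OWOW F=WRGG R=BBWR B=OYBB L=GGOY
After move 3 (F'): F=RGWG U=OWBW R=RBRR D=GYYY L=GWOO
Query 1: D[1] = Y
Query 2: D[3] = Y
Query 3: B[2] = B
Query 4: L[2] = O
Query 5: B[1] = Y

Answer: Y Y B O Y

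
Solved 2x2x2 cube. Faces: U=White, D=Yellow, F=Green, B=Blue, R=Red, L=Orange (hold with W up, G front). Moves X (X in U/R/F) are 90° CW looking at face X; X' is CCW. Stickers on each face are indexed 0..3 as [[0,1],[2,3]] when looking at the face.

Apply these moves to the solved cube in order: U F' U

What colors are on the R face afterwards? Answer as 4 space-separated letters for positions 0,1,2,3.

After move 1 (U): U=WWWW F=RRGG R=BBRR B=OOBB L=GGOO
After move 2 (F'): F=RGRG U=WWBR R=YBYR D=GOYY L=GWOW
After move 3 (U): U=BWRW F=YBRG R=OOYR B=GWBB L=RGOW
Query: R face = OOYR

Answer: O O Y R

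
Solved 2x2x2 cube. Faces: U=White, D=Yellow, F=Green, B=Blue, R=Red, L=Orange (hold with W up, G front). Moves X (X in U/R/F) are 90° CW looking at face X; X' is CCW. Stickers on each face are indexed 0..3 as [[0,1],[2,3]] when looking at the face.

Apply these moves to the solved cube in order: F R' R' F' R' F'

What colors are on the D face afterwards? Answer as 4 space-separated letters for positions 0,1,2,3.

Answer: Y O Y G

Derivation:
After move 1 (F): F=GGGG U=WWOO R=WRWR D=RRYY L=OYOY
After move 2 (R'): R=RRWW U=WBOB F=GWGO D=RGYG B=YBRB
After move 3 (R'): R=RWRW U=WROY F=GBGB D=RWYO B=GBGB
After move 4 (F'): F=BBGG U=WRRR R=WWRW D=YYYO L=OYOO
After move 5 (R'): R=WWWR U=WGRG F=BRGR D=YBYG B=OBYB
After move 6 (F'): F=RRBG U=WGWW R=BWYR D=YOYG L=OGOR
Query: D face = YOYG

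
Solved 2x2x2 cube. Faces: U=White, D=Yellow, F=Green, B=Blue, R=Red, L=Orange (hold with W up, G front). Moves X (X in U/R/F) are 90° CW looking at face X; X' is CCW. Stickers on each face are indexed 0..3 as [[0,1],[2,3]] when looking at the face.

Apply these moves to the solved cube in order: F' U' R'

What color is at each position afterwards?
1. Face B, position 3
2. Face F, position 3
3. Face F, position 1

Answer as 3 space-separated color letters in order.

Answer: B R R

Derivation:
After move 1 (F'): F=GGGG U=WWRR R=YRYR D=OOYY L=OWOW
After move 2 (U'): U=WRWR F=OWGG R=GGYR B=YRBB L=BBOW
After move 3 (R'): R=GRGY U=WBWY F=ORGR D=OWYG B=YROB
Query 1: B[3] = B
Query 2: F[3] = R
Query 3: F[1] = R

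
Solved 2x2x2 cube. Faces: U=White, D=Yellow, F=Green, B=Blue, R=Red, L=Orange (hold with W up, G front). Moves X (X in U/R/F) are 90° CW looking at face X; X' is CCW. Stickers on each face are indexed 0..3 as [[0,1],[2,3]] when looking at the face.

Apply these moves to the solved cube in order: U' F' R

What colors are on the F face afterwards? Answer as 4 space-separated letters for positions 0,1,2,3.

After move 1 (U'): U=WWWW F=OOGG R=GGRR B=RRBB L=BBOO
After move 2 (F'): F=OGOG U=WWGR R=YGYR D=BOYY L=BWOW
After move 3 (R): R=YYRG U=WGGG F=OOOY D=BBYR B=RRWB
Query: F face = OOOY

Answer: O O O Y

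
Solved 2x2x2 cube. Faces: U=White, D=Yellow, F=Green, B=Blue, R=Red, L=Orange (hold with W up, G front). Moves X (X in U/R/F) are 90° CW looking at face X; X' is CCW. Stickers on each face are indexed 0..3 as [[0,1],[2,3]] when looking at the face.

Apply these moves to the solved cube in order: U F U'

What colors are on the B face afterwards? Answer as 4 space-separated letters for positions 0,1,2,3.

After move 1 (U): U=WWWW F=RRGG R=BBRR B=OOBB L=GGOO
After move 2 (F): F=GRGR U=WWOG R=WBWR D=RBYY L=GYOY
After move 3 (U'): U=WGWO F=GYGR R=GRWR B=WBBB L=OOOY
Query: B face = WBBB

Answer: W B B B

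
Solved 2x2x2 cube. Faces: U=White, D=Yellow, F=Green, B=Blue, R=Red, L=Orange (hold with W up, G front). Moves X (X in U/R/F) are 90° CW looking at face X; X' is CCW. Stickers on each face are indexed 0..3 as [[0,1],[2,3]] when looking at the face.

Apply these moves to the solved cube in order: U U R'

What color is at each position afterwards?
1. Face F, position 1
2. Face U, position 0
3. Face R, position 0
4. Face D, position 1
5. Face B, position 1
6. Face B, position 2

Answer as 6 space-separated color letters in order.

After move 1 (U): U=WWWW F=RRGG R=BBRR B=OOBB L=GGOO
After move 2 (U): U=WWWW F=BBGG R=OORR B=GGBB L=RROO
After move 3 (R'): R=OROR U=WBWG F=BWGW D=YBYG B=YGYB
Query 1: F[1] = W
Query 2: U[0] = W
Query 3: R[0] = O
Query 4: D[1] = B
Query 5: B[1] = G
Query 6: B[2] = Y

Answer: W W O B G Y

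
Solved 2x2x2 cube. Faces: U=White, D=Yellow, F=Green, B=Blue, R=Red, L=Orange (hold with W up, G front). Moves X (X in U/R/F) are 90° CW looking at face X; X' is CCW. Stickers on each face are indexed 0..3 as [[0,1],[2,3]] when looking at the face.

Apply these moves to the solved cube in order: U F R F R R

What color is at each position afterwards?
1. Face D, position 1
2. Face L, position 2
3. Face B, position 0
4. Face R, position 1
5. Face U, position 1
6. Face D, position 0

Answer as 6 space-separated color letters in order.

Answer: R O B R W R

Derivation:
After move 1 (U): U=WWWW F=RRGG R=BBRR B=OOBB L=GGOO
After move 2 (F): F=GRGR U=WWOG R=WBWR D=RBYY L=GYOY
After move 3 (R): R=WWRB U=WROR F=GBGY D=RBYO B=GOWB
After move 4 (F): F=GGYB U=WRYY R=OWRB D=RWYO L=GROB
After move 5 (R): R=ROBW U=WGYB F=GWYO D=RWYG B=YORB
After move 6 (R): R=BRWO U=WWYO F=GWYG D=RRYY B=BOGB
Query 1: D[1] = R
Query 2: L[2] = O
Query 3: B[0] = B
Query 4: R[1] = R
Query 5: U[1] = W
Query 6: D[0] = R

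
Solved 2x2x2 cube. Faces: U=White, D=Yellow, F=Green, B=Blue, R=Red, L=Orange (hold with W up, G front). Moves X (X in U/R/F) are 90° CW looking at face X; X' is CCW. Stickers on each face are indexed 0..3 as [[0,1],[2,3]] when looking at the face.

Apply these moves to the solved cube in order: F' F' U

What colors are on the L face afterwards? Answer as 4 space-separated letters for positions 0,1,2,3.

Answer: G G O R

Derivation:
After move 1 (F'): F=GGGG U=WWRR R=YRYR D=OOYY L=OWOW
After move 2 (F'): F=GGGG U=WWYY R=OROR D=WWYY L=OROR
After move 3 (U): U=YWYW F=ORGG R=BBOR B=ORBB L=GGOR
Query: L face = GGOR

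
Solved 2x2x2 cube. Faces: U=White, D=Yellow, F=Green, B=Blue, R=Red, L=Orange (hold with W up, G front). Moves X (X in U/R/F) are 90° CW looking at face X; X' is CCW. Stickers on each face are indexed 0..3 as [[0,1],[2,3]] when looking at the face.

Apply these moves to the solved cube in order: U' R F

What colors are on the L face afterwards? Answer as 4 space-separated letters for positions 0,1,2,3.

After move 1 (U'): U=WWWW F=OOGG R=GGRR B=RRBB L=BBOO
After move 2 (R): R=RGRG U=WOWG F=OYGY D=YBYR B=WRWB
After move 3 (F): F=GOYY U=WOOB R=WGGG D=RRYR L=BYOB
Query: L face = BYOB

Answer: B Y O B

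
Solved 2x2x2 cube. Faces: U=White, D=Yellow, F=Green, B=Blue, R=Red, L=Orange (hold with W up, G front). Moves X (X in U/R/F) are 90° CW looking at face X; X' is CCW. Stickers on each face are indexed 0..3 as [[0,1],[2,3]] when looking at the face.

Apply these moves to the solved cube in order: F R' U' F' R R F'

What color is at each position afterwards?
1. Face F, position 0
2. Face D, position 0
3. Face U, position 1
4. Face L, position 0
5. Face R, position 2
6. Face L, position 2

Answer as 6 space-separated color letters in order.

After move 1 (F): F=GGGG U=WWOO R=WRWR D=RRYY L=OYOY
After move 2 (R'): R=RRWW U=WBOB F=GWGO D=RGYG B=YBRB
After move 3 (U'): U=BBWO F=OYGO R=GWWW B=RRRB L=YBOY
After move 4 (F'): F=YOOG U=BBGW R=GWRW D=BYYG L=YOOW
After move 5 (R): R=RGWW U=BOGG F=YYOG D=BRYR B=WRBB
After move 6 (R): R=WRWG U=BYGG F=YROR D=BBYW B=GROB
After move 7 (F'): F=RRYO U=BYWW R=BRBG D=OWYW L=YGOG
Query 1: F[0] = R
Query 2: D[0] = O
Query 3: U[1] = Y
Query 4: L[0] = Y
Query 5: R[2] = B
Query 6: L[2] = O

Answer: R O Y Y B O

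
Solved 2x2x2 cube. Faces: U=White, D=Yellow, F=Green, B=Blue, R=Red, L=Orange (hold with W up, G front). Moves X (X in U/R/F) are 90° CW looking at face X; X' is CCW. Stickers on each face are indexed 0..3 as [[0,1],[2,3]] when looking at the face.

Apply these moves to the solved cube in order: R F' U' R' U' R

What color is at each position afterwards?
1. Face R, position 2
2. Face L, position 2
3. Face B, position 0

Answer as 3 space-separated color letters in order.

Answer: Y O W

Derivation:
After move 1 (R): R=RRRR U=WGWG F=GYGY D=YBYB B=WBWB
After move 2 (F'): F=YYGG U=WGRR R=BRYR D=OOYB L=OGOW
After move 3 (U'): U=GRWR F=OGGG R=YYYR B=BRWB L=WBOW
After move 4 (R'): R=YRYY U=GWWB F=ORGR D=OGYG B=BROB
After move 5 (U'): U=WBGW F=WBGR R=ORYY B=YROB L=BROW
After move 6 (R): R=YOYR U=WBGR F=WGGG D=OOYY B=WRBB
Query 1: R[2] = Y
Query 2: L[2] = O
Query 3: B[0] = W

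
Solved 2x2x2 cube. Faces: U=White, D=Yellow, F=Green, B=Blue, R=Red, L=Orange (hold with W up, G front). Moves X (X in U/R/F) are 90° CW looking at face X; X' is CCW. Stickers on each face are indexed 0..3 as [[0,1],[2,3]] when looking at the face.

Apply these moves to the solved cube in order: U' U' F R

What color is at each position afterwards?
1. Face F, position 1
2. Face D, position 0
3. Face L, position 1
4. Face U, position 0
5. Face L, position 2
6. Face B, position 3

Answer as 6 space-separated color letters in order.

Answer: O R Y W O B

Derivation:
After move 1 (U'): U=WWWW F=OOGG R=GGRR B=RRBB L=BBOO
After move 2 (U'): U=WWWW F=BBGG R=OORR B=GGBB L=RROO
After move 3 (F): F=GBGB U=WWOR R=WOWR D=ROYY L=RYOY
After move 4 (R): R=WWRO U=WBOB F=GOGY D=RBYG B=RGWB
Query 1: F[1] = O
Query 2: D[0] = R
Query 3: L[1] = Y
Query 4: U[0] = W
Query 5: L[2] = O
Query 6: B[3] = B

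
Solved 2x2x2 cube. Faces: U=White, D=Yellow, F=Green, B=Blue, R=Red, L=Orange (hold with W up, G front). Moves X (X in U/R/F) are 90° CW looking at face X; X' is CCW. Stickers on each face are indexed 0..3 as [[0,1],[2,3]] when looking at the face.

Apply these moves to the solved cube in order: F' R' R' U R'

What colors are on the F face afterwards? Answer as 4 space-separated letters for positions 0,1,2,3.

Answer: R W G O

Derivation:
After move 1 (F'): F=GGGG U=WWRR R=YRYR D=OOYY L=OWOW
After move 2 (R'): R=RRYY U=WBRB F=GWGR D=OGYG B=YBOB
After move 3 (R'): R=RYRY U=WORY F=GBGB D=OWYR B=GBGB
After move 4 (U): U=RWYO F=RYGB R=GBRY B=OWGB L=GBOW
After move 5 (R'): R=BYGR U=RGYO F=RWGO D=OYYB B=RWWB
Query: F face = RWGO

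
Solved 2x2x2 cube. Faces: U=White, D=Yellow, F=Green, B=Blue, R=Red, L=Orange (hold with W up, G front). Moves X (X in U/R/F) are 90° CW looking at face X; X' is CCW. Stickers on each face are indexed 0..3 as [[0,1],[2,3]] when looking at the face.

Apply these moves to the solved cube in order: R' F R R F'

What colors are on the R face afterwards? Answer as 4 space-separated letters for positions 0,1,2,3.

Answer: B B R W

Derivation:
After move 1 (R'): R=RRRR U=WBWB F=GWGW D=YGYG B=YBYB
After move 2 (F): F=GGWW U=WBOO R=WRBR D=RRYG L=OYOG
After move 3 (R): R=BWRR U=WGOW F=GRWG D=RYYY B=OBBB
After move 4 (R): R=RBRW U=WROG F=GYWY D=RBYO B=WBGB
After move 5 (F'): F=YYGW U=WRRR R=BBRW D=YGYO L=OGOO
Query: R face = BBRW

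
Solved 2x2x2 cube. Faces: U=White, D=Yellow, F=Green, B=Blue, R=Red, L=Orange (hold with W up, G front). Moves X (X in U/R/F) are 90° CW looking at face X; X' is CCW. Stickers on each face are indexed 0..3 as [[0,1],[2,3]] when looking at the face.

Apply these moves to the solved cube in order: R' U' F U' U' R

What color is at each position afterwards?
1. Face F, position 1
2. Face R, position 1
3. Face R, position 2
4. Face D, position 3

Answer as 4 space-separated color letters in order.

After move 1 (R'): R=RRRR U=WBWB F=GWGW D=YGYG B=YBYB
After move 2 (U'): U=BBWW F=OOGW R=GWRR B=RRYB L=YBOO
After move 3 (F): F=GOWO U=BBOB R=WWWR D=RGYG L=YYOG
After move 4 (U'): U=BBBO F=YYWO R=GOWR B=WWYB L=RROG
After move 5 (U'): U=BOBB F=RRWO R=YYWR B=GOYB L=WWOG
After move 6 (R): R=WYRY U=BRBO F=RGWG D=RYYG B=BOOB
Query 1: F[1] = G
Query 2: R[1] = Y
Query 3: R[2] = R
Query 4: D[3] = G

Answer: G Y R G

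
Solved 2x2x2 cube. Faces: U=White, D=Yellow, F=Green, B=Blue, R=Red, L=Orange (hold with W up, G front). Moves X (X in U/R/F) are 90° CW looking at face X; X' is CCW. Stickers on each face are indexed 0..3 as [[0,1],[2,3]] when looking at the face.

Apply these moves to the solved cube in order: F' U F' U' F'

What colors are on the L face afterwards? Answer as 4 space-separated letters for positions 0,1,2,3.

After move 1 (F'): F=GGGG U=WWRR R=YRYR D=OOYY L=OWOW
After move 2 (U): U=RWRW F=YRGG R=BBYR B=OWBB L=GGOW
After move 3 (F'): F=RGYG U=RWBY R=OBOR D=GWYY L=GWOR
After move 4 (U'): U=WYRB F=GWYG R=RGOR B=OBBB L=OWOR
After move 5 (F'): F=WGGY U=WYRO R=WGGR D=WRYY L=OBOR
Query: L face = OBOR

Answer: O B O R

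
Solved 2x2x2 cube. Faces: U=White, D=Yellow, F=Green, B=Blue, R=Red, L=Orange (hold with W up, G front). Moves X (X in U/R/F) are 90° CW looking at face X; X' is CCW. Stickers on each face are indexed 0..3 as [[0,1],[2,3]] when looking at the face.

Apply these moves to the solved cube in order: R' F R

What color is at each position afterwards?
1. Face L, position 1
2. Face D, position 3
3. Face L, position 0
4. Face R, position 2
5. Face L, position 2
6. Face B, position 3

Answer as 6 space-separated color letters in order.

After move 1 (R'): R=RRRR U=WBWB F=GWGW D=YGYG B=YBYB
After move 2 (F): F=GGWW U=WBOO R=WRBR D=RRYG L=OYOG
After move 3 (R): R=BWRR U=WGOW F=GRWG D=RYYY B=OBBB
Query 1: L[1] = Y
Query 2: D[3] = Y
Query 3: L[0] = O
Query 4: R[2] = R
Query 5: L[2] = O
Query 6: B[3] = B

Answer: Y Y O R O B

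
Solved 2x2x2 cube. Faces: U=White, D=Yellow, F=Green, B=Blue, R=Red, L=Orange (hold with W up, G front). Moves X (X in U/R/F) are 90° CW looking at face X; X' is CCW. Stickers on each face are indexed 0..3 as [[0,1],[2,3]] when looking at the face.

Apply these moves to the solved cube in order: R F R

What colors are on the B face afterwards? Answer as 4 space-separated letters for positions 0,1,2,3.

After move 1 (R): R=RRRR U=WGWG F=GYGY D=YBYB B=WBWB
After move 2 (F): F=GGYY U=WGOO R=WRGR D=RRYB L=OYOB
After move 3 (R): R=GWRR U=WGOY F=GRYB D=RWYW B=OBGB
Query: B face = OBGB

Answer: O B G B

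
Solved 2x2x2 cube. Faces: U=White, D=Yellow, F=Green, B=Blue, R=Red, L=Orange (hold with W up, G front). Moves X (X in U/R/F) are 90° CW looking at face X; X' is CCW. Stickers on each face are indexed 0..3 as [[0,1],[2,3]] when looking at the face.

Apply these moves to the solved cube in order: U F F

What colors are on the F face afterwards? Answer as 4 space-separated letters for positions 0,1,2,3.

Answer: G G R R

Derivation:
After move 1 (U): U=WWWW F=RRGG R=BBRR B=OOBB L=GGOO
After move 2 (F): F=GRGR U=WWOG R=WBWR D=RBYY L=GYOY
After move 3 (F): F=GGRR U=WWYY R=OBGR D=WWYY L=GROB
Query: F face = GGRR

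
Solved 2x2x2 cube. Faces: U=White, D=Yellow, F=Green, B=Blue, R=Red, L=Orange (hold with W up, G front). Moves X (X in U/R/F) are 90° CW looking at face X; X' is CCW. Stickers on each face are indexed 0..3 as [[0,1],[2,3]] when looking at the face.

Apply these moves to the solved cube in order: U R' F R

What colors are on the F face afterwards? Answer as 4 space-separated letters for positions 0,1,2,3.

After move 1 (U): U=WWWW F=RRGG R=BBRR B=OOBB L=GGOO
After move 2 (R'): R=BRBR U=WBWO F=RWGW D=YRYG B=YOYB
After move 3 (F): F=GRWW U=WBOG R=WROR D=BBYG L=GYOR
After move 4 (R): R=OWRR U=WROW F=GBWG D=BYYY B=GOBB
Query: F face = GBWG

Answer: G B W G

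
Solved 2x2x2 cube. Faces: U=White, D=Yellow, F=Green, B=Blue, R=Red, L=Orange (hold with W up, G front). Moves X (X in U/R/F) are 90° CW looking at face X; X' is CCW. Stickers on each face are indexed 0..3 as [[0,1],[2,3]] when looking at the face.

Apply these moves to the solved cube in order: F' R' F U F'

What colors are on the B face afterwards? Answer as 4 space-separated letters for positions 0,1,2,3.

Answer: O O O B

Derivation:
After move 1 (F'): F=GGGG U=WWRR R=YRYR D=OOYY L=OWOW
After move 2 (R'): R=RRYY U=WBRB F=GWGR D=OGYG B=YBOB
After move 3 (F): F=GGRW U=WBWW R=RRBY D=YRYG L=OOOG
After move 4 (U): U=WWWB F=RRRW R=YBBY B=OOOB L=GGOG
After move 5 (F'): F=RWRR U=WWYB R=RBYY D=GGYG L=GBOW
Query: B face = OOOB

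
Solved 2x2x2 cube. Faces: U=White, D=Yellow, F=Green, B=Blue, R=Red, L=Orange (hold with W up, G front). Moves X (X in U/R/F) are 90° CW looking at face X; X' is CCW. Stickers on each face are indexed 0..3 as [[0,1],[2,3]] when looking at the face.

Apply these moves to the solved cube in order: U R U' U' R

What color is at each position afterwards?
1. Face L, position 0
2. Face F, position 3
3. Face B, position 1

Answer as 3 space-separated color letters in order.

Answer: R O Y

Derivation:
After move 1 (U): U=WWWW F=RRGG R=BBRR B=OOBB L=GGOO
After move 2 (R): R=RBRB U=WRWG F=RYGY D=YBYO B=WOWB
After move 3 (U'): U=RGWW F=GGGY R=RYRB B=RBWB L=WOOO
After move 4 (U'): U=GWRW F=WOGY R=GGRB B=RYWB L=RBOO
After move 5 (R): R=RGBG U=GORY F=WBGO D=YWYR B=WYWB
Query 1: L[0] = R
Query 2: F[3] = O
Query 3: B[1] = Y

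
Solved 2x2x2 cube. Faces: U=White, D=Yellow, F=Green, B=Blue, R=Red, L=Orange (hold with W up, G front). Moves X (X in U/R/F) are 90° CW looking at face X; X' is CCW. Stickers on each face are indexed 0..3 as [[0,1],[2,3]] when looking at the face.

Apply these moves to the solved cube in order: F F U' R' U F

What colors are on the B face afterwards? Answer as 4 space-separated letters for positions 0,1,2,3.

Answer: B B W B

Derivation:
After move 1 (F): F=GGGG U=WWOO R=WRWR D=RRYY L=OYOY
After move 2 (F): F=GGGG U=WWYY R=OROR D=WWYY L=OROR
After move 3 (U'): U=WYWY F=ORGG R=GGOR B=ORBB L=BBOR
After move 4 (R'): R=GRGO U=WBWO F=OYGY D=WRYG B=YRWB
After move 5 (U): U=WWOB F=GRGY R=YRGO B=BBWB L=OYOR
After move 6 (F): F=GGYR U=WWRY R=ORBO D=GYYG L=OWOR
Query: B face = BBWB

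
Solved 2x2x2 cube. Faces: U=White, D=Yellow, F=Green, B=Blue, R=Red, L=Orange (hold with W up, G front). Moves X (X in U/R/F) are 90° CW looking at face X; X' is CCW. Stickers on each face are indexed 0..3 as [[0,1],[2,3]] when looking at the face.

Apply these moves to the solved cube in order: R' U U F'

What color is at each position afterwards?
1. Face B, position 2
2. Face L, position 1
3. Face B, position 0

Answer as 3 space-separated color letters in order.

After move 1 (R'): R=RRRR U=WBWB F=GWGW D=YGYG B=YBYB
After move 2 (U): U=WWBB F=RRGW R=YBRR B=OOYB L=GWOO
After move 3 (U): U=BWBW F=YBGW R=OORR B=GWYB L=RROO
After move 4 (F'): F=BWYG U=BWOR R=GOYR D=ROYG L=RWOB
Query 1: B[2] = Y
Query 2: L[1] = W
Query 3: B[0] = G

Answer: Y W G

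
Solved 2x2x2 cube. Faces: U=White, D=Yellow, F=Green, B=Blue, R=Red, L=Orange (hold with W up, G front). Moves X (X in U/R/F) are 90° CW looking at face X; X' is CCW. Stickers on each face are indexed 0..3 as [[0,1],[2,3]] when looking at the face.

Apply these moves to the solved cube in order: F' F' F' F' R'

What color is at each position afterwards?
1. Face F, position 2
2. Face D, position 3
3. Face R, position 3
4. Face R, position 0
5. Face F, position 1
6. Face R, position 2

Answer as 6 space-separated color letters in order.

After move 1 (F'): F=GGGG U=WWRR R=YRYR D=OOYY L=OWOW
After move 2 (F'): F=GGGG U=WWYY R=OROR D=WWYY L=OROR
After move 3 (F'): F=GGGG U=WWOO R=WRWR D=RRYY L=OYOY
After move 4 (F'): F=GGGG U=WWWW R=RRRR D=YYYY L=OOOO
After move 5 (R'): R=RRRR U=WBWB F=GWGW D=YGYG B=YBYB
Query 1: F[2] = G
Query 2: D[3] = G
Query 3: R[3] = R
Query 4: R[0] = R
Query 5: F[1] = W
Query 6: R[2] = R

Answer: G G R R W R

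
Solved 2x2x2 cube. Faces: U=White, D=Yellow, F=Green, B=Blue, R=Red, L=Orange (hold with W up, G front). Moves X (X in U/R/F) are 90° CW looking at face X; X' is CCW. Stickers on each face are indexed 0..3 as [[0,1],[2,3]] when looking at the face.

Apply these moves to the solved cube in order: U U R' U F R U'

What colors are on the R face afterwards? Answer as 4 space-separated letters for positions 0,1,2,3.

Answer: G Y R G

Derivation:
After move 1 (U): U=WWWW F=RRGG R=BBRR B=OOBB L=GGOO
After move 2 (U): U=WWWW F=BBGG R=OORR B=GGBB L=RROO
After move 3 (R'): R=OROR U=WBWG F=BWGW D=YBYG B=YGYB
After move 4 (U): U=WWGB F=ORGW R=YGOR B=RRYB L=BWOO
After move 5 (F): F=GOWR U=WWOW R=GGBR D=OYYG L=BYOB
After move 6 (R): R=BGRG U=WOOR F=GYWG D=OYYR B=WRWB
After move 7 (U'): U=ORWO F=BYWG R=GYRG B=BGWB L=WROB
Query: R face = GYRG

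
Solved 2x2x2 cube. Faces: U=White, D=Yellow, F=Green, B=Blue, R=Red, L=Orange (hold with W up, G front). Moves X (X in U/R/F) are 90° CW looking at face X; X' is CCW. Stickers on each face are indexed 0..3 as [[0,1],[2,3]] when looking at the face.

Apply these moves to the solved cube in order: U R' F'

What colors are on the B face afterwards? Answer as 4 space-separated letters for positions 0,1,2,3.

After move 1 (U): U=WWWW F=RRGG R=BBRR B=OOBB L=GGOO
After move 2 (R'): R=BRBR U=WBWO F=RWGW D=YRYG B=YOYB
After move 3 (F'): F=WWRG U=WBBB R=RRYR D=GOYG L=GOOW
Query: B face = YOYB

Answer: Y O Y B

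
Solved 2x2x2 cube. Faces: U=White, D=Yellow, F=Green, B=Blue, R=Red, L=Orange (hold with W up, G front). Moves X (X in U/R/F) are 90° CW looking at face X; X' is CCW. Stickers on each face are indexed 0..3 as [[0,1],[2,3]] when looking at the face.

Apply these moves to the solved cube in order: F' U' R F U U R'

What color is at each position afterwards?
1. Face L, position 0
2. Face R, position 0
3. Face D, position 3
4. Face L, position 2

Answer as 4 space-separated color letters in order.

After move 1 (F'): F=GGGG U=WWRR R=YRYR D=OOYY L=OWOW
After move 2 (U'): U=WRWR F=OWGG R=GGYR B=YRBB L=BBOW
After move 3 (R): R=YGRG U=WWWG F=OOGY D=OBYY B=RRRB
After move 4 (F): F=GOYO U=WWWB R=WGGG D=RYYY L=BOOB
After move 5 (U): U=WWBW F=WGYO R=RRGG B=BORB L=GOOB
After move 6 (U): U=BWWW F=RRYO R=BOGG B=GORB L=WGOB
After move 7 (R'): R=OGBG U=BRWG F=RWYW D=RRYO B=YOYB
Query 1: L[0] = W
Query 2: R[0] = O
Query 3: D[3] = O
Query 4: L[2] = O

Answer: W O O O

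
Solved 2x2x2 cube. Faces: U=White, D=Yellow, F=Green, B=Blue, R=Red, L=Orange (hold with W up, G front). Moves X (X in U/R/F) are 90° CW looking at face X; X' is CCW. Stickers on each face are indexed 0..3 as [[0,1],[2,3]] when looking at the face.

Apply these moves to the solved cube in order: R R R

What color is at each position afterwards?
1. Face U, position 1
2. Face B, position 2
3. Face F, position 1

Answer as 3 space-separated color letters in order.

After move 1 (R): R=RRRR U=WGWG F=GYGY D=YBYB B=WBWB
After move 2 (R): R=RRRR U=WYWY F=GBGB D=YWYW B=GBGB
After move 3 (R): R=RRRR U=WBWB F=GWGW D=YGYG B=YBYB
Query 1: U[1] = B
Query 2: B[2] = Y
Query 3: F[1] = W

Answer: B Y W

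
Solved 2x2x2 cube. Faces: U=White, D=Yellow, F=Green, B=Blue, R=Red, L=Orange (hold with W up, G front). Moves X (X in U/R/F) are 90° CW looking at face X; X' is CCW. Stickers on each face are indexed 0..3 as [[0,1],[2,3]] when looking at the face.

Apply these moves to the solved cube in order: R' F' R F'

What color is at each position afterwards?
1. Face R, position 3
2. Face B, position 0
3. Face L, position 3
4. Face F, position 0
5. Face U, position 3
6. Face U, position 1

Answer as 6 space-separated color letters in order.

After move 1 (R'): R=RRRR U=WBWB F=GWGW D=YGYG B=YBYB
After move 2 (F'): F=WWGG U=WBRR R=GRYR D=OOYG L=OBOW
After move 3 (R): R=YGRR U=WWRG F=WOGG D=OYYY B=RBBB
After move 4 (F'): F=OGWG U=WWYR R=YGOR D=BWYY L=OGOR
Query 1: R[3] = R
Query 2: B[0] = R
Query 3: L[3] = R
Query 4: F[0] = O
Query 5: U[3] = R
Query 6: U[1] = W

Answer: R R R O R W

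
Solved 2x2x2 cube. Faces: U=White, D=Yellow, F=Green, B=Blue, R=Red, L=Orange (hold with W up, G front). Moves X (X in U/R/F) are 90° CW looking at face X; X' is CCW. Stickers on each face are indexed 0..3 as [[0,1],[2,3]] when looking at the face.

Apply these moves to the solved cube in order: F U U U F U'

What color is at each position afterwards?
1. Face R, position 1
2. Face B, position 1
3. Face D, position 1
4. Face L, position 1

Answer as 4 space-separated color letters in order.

After move 1 (F): F=GGGG U=WWOO R=WRWR D=RRYY L=OYOY
After move 2 (U): U=OWOW F=WRGG R=BBWR B=OYBB L=GGOY
After move 3 (U): U=OOWW F=BBGG R=OYWR B=GGBB L=WROY
After move 4 (U): U=WOWO F=OYGG R=GGWR B=WRBB L=BBOY
After move 5 (F): F=GOGY U=WOYB R=WGOR D=WGYY L=BROR
After move 6 (U'): U=OBWY F=BRGY R=GOOR B=WGBB L=WROR
Query 1: R[1] = O
Query 2: B[1] = G
Query 3: D[1] = G
Query 4: L[1] = R

Answer: O G G R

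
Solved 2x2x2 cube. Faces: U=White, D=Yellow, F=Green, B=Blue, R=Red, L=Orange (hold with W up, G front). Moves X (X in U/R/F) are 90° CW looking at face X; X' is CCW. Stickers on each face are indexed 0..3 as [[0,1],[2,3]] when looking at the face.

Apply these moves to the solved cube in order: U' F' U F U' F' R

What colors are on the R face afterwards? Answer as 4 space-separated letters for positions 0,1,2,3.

Answer: Y R R Y

Derivation:
After move 1 (U'): U=WWWW F=OOGG R=GGRR B=RRBB L=BBOO
After move 2 (F'): F=OGOG U=WWGR R=YGYR D=BOYY L=BWOW
After move 3 (U): U=GWRW F=YGOG R=RRYR B=BWBB L=OGOW
After move 4 (F): F=OYGG U=GWWG R=RRWR D=YRYY L=OBOO
After move 5 (U'): U=WGGW F=OBGG R=OYWR B=RRBB L=BWOO
After move 6 (F'): F=BGOG U=WGOW R=RYYR D=WOYY L=BWOG
After move 7 (R): R=YRRY U=WGOG F=BOOY D=WBYR B=WRGB
Query: R face = YRRY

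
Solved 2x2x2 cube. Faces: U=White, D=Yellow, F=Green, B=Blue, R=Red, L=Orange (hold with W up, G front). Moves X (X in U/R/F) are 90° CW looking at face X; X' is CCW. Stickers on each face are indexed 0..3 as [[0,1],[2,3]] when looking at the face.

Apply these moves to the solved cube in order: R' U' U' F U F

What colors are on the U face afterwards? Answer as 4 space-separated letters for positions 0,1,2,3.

Answer: O B G Y

Derivation:
After move 1 (R'): R=RRRR U=WBWB F=GWGW D=YGYG B=YBYB
After move 2 (U'): U=BBWW F=OOGW R=GWRR B=RRYB L=YBOO
After move 3 (U'): U=BWBW F=YBGW R=OORR B=GWYB L=RROO
After move 4 (F): F=GYWB U=BWOR R=BOWR D=ROYG L=RYOG
After move 5 (U): U=OBRW F=BOWB R=GWWR B=RYYB L=GYOG
After move 6 (F): F=WBBO U=OBGY R=RWWR D=WGYG L=GROO
Query: U face = OBGY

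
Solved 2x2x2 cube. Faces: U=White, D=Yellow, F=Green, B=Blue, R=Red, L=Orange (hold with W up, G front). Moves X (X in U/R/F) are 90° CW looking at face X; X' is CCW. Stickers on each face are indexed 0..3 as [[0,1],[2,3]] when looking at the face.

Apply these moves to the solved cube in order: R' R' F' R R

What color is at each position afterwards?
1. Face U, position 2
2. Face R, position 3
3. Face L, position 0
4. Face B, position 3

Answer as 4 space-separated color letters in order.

Answer: R W O B

Derivation:
After move 1 (R'): R=RRRR U=WBWB F=GWGW D=YGYG B=YBYB
After move 2 (R'): R=RRRR U=WYWY F=GBGB D=YWYW B=GBGB
After move 3 (F'): F=BBGG U=WYRR R=WRYR D=OOYW L=OYOW
After move 4 (R): R=YWRR U=WBRG F=BOGW D=OGYG B=RBYB
After move 5 (R): R=RYRW U=WORW F=BGGG D=OYYR B=GBBB
Query 1: U[2] = R
Query 2: R[3] = W
Query 3: L[0] = O
Query 4: B[3] = B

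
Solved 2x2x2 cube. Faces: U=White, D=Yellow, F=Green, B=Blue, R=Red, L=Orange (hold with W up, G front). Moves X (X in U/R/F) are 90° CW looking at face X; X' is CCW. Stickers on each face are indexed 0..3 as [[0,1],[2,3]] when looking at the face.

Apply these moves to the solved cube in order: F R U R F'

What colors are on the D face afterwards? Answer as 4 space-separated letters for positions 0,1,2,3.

Answer: R Y Y O

Derivation:
After move 1 (F): F=GGGG U=WWOO R=WRWR D=RRYY L=OYOY
After move 2 (R): R=WWRR U=WGOG F=GRGY D=RBYB B=OBWB
After move 3 (U): U=OWGG F=WWGY R=OBRR B=OYWB L=GROY
After move 4 (R): R=RORB U=OWGY F=WBGB D=RWYO B=GYWB
After move 5 (F'): F=BBWG U=OWRR R=WORB D=RYYO L=GYOG
Query: D face = RYYO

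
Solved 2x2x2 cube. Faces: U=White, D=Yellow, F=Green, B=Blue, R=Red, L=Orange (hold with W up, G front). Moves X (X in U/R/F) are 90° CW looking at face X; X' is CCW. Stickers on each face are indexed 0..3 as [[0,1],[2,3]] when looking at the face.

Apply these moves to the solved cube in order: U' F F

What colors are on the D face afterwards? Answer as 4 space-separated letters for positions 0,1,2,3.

Answer: W W Y Y

Derivation:
After move 1 (U'): U=WWWW F=OOGG R=GGRR B=RRBB L=BBOO
After move 2 (F): F=GOGO U=WWOB R=WGWR D=RGYY L=BYOY
After move 3 (F): F=GGOO U=WWYY R=OGBR D=WWYY L=BROG
Query: D face = WWYY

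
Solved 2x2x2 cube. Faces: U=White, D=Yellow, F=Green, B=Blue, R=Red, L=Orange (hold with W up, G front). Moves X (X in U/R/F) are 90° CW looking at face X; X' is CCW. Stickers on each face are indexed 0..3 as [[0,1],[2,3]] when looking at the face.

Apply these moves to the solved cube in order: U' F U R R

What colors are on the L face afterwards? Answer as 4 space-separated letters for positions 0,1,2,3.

After move 1 (U'): U=WWWW F=OOGG R=GGRR B=RRBB L=BBOO
After move 2 (F): F=GOGO U=WWOB R=WGWR D=RGYY L=BYOY
After move 3 (U): U=OWBW F=WGGO R=RRWR B=BYBB L=GOOY
After move 4 (R): R=WRRR U=OGBO F=WGGY D=RBYB B=WYWB
After move 5 (R): R=RWRR U=OGBY F=WBGB D=RWYW B=OYGB
Query: L face = GOOY

Answer: G O O Y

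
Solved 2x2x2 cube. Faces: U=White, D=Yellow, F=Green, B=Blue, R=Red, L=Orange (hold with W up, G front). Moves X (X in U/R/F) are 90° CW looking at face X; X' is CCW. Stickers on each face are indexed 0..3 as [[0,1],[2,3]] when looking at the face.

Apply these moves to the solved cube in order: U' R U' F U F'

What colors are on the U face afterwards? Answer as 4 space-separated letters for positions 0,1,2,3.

After move 1 (U'): U=WWWW F=OOGG R=GGRR B=RRBB L=BBOO
After move 2 (R): R=RGRG U=WOWG F=OYGY D=YBYR B=WRWB
After move 3 (U'): U=OGWW F=BBGY R=OYRG B=RGWB L=WROO
After move 4 (F): F=GBYB U=OGOR R=WYWG D=ROYR L=WYOB
After move 5 (U): U=OORG F=WYYB R=RGWG B=WYWB L=GBOB
After move 6 (F'): F=YBWY U=OORW R=OGRG D=BBYR L=GGOR
Query: U face = OORW

Answer: O O R W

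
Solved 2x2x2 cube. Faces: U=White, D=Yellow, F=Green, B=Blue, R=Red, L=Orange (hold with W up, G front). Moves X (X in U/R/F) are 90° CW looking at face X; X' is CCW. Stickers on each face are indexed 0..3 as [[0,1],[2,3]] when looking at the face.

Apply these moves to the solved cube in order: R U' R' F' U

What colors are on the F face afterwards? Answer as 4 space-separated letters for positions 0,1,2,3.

After move 1 (R): R=RRRR U=WGWG F=GYGY D=YBYB B=WBWB
After move 2 (U'): U=GGWW F=OOGY R=GYRR B=RRWB L=WBOO
After move 3 (R'): R=YRGR U=GWWR F=OGGW D=YOYY B=BRBB
After move 4 (F'): F=GWOG U=GWYG R=ORYR D=BOYY L=WROW
After move 5 (U): U=YGGW F=OROG R=BRYR B=WRBB L=GWOW
Query: F face = OROG

Answer: O R O G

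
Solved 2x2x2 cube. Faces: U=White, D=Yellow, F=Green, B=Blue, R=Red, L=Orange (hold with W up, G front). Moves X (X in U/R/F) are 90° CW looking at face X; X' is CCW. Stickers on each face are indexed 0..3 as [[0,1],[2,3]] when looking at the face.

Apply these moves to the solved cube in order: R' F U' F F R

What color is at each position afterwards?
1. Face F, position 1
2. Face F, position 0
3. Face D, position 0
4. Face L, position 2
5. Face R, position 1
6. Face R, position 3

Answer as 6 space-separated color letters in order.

After move 1 (R'): R=RRRR U=WBWB F=GWGW D=YGYG B=YBYB
After move 2 (F): F=GGWW U=WBOO R=WRBR D=RRYG L=OYOG
After move 3 (U'): U=BOWO F=OYWW R=GGBR B=WRYB L=YBOG
After move 4 (F): F=WOWY U=BOGB R=WGOR D=BGYG L=YROR
After move 5 (F): F=WWYO U=BORR R=GGBR D=OWYG L=YBOG
After move 6 (R): R=BGRG U=BWRO F=WWYG D=OYYW B=RROB
Query 1: F[1] = W
Query 2: F[0] = W
Query 3: D[0] = O
Query 4: L[2] = O
Query 5: R[1] = G
Query 6: R[3] = G

Answer: W W O O G G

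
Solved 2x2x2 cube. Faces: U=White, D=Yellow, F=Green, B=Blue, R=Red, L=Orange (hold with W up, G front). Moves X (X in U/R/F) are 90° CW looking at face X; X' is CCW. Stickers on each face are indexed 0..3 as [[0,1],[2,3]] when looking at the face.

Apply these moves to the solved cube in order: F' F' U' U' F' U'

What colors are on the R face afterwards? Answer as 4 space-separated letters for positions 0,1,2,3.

Answer: B G W R

Derivation:
After move 1 (F'): F=GGGG U=WWRR R=YRYR D=OOYY L=OWOW
After move 2 (F'): F=GGGG U=WWYY R=OROR D=WWYY L=OROR
After move 3 (U'): U=WYWY F=ORGG R=GGOR B=ORBB L=BBOR
After move 4 (U'): U=YYWW F=BBGG R=OROR B=GGBB L=OROR
After move 5 (F'): F=BGBG U=YYOO R=WRWR D=RRYY L=OWOW
After move 6 (U'): U=YOYO F=OWBG R=BGWR B=WRBB L=GGOW
Query: R face = BGWR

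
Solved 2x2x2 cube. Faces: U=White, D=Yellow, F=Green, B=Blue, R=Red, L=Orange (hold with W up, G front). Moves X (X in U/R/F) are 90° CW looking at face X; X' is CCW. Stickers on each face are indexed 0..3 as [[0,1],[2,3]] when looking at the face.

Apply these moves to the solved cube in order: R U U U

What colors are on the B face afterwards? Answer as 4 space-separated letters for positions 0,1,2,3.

Answer: R R W B

Derivation:
After move 1 (R): R=RRRR U=WGWG F=GYGY D=YBYB B=WBWB
After move 2 (U): U=WWGG F=RRGY R=WBRR B=OOWB L=GYOO
After move 3 (U): U=GWGW F=WBGY R=OORR B=GYWB L=RROO
After move 4 (U): U=GGWW F=OOGY R=GYRR B=RRWB L=WBOO
Query: B face = RRWB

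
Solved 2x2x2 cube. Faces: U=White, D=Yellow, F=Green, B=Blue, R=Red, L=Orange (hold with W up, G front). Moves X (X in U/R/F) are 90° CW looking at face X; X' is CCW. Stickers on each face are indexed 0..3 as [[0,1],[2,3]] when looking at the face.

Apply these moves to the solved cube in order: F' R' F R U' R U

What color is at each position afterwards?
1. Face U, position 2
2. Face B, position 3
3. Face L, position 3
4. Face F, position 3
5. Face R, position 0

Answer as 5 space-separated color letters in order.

After move 1 (F'): F=GGGG U=WWRR R=YRYR D=OOYY L=OWOW
After move 2 (R'): R=RRYY U=WBRB F=GWGR D=OGYG B=YBOB
After move 3 (F): F=GGRW U=WBWW R=RRBY D=YRYG L=OOOG
After move 4 (R): R=BRYR U=WGWW F=GRRG D=YOYY B=WBBB
After move 5 (U'): U=GWWW F=OORG R=GRYR B=BRBB L=WBOG
After move 6 (R): R=YGRR U=GOWG F=OORY D=YBYB B=WRWB
After move 7 (U): U=WGGO F=YGRY R=WRRR B=WBWB L=OOOG
Query 1: U[2] = G
Query 2: B[3] = B
Query 3: L[3] = G
Query 4: F[3] = Y
Query 5: R[0] = W

Answer: G B G Y W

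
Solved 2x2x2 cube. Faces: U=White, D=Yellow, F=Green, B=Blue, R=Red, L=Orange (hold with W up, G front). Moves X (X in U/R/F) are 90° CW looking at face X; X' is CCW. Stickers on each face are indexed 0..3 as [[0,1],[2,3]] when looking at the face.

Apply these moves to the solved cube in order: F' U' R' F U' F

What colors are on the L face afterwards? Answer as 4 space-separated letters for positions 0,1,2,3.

After move 1 (F'): F=GGGG U=WWRR R=YRYR D=OOYY L=OWOW
After move 2 (U'): U=WRWR F=OWGG R=GGYR B=YRBB L=BBOW
After move 3 (R'): R=GRGY U=WBWY F=ORGR D=OWYG B=YROB
After move 4 (F): F=GORR U=WBWB R=WRYY D=GGYG L=BOOW
After move 5 (U'): U=BBWW F=BORR R=GOYY B=WROB L=YROW
After move 6 (F): F=RBRO U=BBWR R=WOWY D=YGYG L=YGOG
Query: L face = YGOG

Answer: Y G O G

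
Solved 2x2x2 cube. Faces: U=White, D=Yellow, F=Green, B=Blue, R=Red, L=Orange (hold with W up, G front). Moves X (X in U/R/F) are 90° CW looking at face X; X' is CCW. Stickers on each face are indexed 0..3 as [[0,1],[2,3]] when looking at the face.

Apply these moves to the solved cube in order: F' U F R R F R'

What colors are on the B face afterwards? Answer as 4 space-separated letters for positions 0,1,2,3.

Answer: G W R B

Derivation:
After move 1 (F'): F=GGGG U=WWRR R=YRYR D=OOYY L=OWOW
After move 2 (U): U=RWRW F=YRGG R=BBYR B=OWBB L=GGOW
After move 3 (F): F=GYGR U=RWWG R=RBWR D=YBYY L=GOOO
After move 4 (R): R=WRRB U=RYWR F=GBGY D=YBYO B=GWWB
After move 5 (R): R=RWBR U=RBWY F=GBGO D=YWYG B=RWYB
After move 6 (F): F=GGOB U=RBOO R=WWYR D=BRYG L=GYOW
After move 7 (R'): R=WRWY U=RYOR F=GBOO D=BGYB B=GWRB
Query: B face = GWRB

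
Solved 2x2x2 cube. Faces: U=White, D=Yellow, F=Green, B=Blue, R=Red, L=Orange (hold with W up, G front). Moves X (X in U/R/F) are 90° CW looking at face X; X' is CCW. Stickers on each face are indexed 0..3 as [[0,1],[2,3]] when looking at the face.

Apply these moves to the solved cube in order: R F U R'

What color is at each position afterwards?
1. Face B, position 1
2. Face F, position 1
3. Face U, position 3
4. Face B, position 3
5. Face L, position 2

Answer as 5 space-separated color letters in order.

Answer: Y W O B O

Derivation:
After move 1 (R): R=RRRR U=WGWG F=GYGY D=YBYB B=WBWB
After move 2 (F): F=GGYY U=WGOO R=WRGR D=RRYB L=OYOB
After move 3 (U): U=OWOG F=WRYY R=WBGR B=OYWB L=GGOB
After move 4 (R'): R=BRWG U=OWOO F=WWYG D=RRYY B=BYRB
Query 1: B[1] = Y
Query 2: F[1] = W
Query 3: U[3] = O
Query 4: B[3] = B
Query 5: L[2] = O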